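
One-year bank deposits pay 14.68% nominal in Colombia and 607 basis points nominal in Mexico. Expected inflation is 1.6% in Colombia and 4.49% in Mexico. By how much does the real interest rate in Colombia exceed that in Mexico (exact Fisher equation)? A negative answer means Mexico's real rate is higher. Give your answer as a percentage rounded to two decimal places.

11.36%

Colombia: (1 + 0.1468)/(1 + 0.0160) − 1 = 12.8740%
Mexico: (1 + 0.0607)/(1 + 0.0449) − 1 = 1.5121%
Differential = 12.8740% − 1.5121% = 11.3619% → 11.36%.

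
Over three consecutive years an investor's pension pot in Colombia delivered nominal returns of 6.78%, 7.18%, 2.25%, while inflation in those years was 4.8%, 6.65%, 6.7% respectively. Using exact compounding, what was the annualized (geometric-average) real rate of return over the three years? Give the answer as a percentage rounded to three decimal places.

Nominal growth factor = 1.0678 × 1.0718 × 1.0225 = 1.17021857
Price-level growth factor = 1.0480 × 1.0665 × 1.0670 = 1.19257736
Real growth factor = 1.17021857 / 1.19257736 = 0.98125170
Annualized real rate = 0.98125170^(1/3) − 1 = -0.6289% → -0.629%.

-0.629%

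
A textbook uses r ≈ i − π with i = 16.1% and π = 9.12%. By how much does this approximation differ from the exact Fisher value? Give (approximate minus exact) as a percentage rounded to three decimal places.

0.583%

Approximate: r ≈ 16.100% − 9.120% = 6.9800%
Exact: (1 + 0.1610)/(1 + 0.0912) − 1 = 6.3966%
Error = 6.9800% − 6.3966% = 0.5834% → 0.583%.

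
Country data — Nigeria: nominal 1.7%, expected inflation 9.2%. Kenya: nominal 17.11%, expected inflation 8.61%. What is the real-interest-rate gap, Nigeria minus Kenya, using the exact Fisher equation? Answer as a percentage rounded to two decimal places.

-14.69%

Nigeria: (1 + 0.0170)/(1 + 0.0920) − 1 = -6.8681%
Kenya: (1 + 0.1711)/(1 + 0.0861) − 1 = 7.8262%
Differential = -6.8681% − 7.8262% = -14.6943% → -14.69%.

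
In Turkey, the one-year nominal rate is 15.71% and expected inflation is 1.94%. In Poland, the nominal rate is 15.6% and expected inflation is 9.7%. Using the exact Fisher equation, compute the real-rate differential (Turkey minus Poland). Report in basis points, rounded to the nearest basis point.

813 basis points

Turkey: (1 + 0.1571)/(1 + 0.0194) − 1 = 13.5079%
Poland: (1 + 0.1560)/(1 + 0.0970) − 1 = 5.3783%
Differential = 13.5079% − 5.3783% = 8.1296% → 813 basis points.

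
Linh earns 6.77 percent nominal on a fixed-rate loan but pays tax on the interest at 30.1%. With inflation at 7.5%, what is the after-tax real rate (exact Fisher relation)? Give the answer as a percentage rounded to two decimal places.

-2.57%

After-tax nominal return = 6.77% × (1 − 0.301) = 4.73223%.
1 + r = 1.0473223 / 1.07500 = 0.974253
After-tax real rate = 0.974253 − 1 → -2.57%.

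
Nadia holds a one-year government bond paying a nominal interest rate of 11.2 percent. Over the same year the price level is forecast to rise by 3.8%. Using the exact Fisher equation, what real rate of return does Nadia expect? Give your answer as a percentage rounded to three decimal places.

By the Fisher equation, 1 + r = (1 + i)/(1 + π).
1 + r = 1.11200 / 1.03800 = 1.071291
r = 1.071291 − 1 = 7.1291%, i.e. 7.129%.

7.129%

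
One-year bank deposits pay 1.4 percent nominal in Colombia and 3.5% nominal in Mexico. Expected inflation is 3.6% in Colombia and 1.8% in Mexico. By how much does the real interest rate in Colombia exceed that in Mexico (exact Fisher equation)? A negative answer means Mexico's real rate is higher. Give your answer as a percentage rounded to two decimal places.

-3.79%

Colombia: (1 + 0.0140)/(1 + 0.0360) − 1 = -2.1236%
Mexico: (1 + 0.0350)/(1 + 0.0180) − 1 = 1.6699%
Differential = -2.1236% − 1.6699% = -3.7935% → -3.79%.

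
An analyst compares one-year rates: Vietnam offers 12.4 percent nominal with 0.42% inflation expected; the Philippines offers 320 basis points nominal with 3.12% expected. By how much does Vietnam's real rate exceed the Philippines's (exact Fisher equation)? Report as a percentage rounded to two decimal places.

Vietnam: (1 + 0.1240)/(1 + 0.0042) − 1 = 11.9299%
The Philippines: (1 + 0.0320)/(1 + 0.0312) − 1 = 0.0776%
Differential = 11.9299% − 0.0776% = 11.8523% → 11.85%.

11.85%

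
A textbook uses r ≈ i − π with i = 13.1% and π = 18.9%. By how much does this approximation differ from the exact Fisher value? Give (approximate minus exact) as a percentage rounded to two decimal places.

-0.92%

Approximate: r ≈ 13.100% − 18.900% = -5.8000%
Exact: (1 + 0.1310)/(1 + 0.1890) − 1 = -4.8780%
Error = -5.8000% − (-4.8780%) = -0.9220% → -0.92%.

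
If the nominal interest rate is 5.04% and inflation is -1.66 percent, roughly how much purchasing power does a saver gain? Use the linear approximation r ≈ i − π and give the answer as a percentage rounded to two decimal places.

6.70%

r ≈ i − π = 5.04% − (-1.66%) = 6.70%.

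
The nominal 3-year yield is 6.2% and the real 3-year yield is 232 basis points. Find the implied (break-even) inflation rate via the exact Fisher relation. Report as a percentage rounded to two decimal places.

(1 + π) = (1 + i)/(1 + r) = 1.06200 / 1.02320 = 1.037920
Break-even inflation = 1.037920 − 1 → 3.79%.

3.79%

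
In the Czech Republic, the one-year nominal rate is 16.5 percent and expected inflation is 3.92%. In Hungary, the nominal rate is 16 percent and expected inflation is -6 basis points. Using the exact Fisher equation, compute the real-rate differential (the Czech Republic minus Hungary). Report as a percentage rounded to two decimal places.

-3.96%

The Czech Republic: (1 + 0.1650)/(1 + 0.0392) − 1 = 12.1055%
Hungary: (1 + 0.1600)/(1 − 0.0006) − 1 = 16.0696%
Differential = 12.1055% − 16.0696% = -3.9642% → -3.96%.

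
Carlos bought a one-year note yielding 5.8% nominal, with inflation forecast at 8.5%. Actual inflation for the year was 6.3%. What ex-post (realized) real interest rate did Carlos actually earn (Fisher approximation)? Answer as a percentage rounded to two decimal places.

Ex-post: 5.8% − 6.3% = -0.500%
So the realized real rate is -0.50%.

-0.50%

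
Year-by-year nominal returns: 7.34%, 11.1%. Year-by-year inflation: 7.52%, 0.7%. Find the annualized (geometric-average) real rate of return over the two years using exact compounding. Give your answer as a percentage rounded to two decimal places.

4.95%

Compound the nominal returns: 1.0734 × 1.1110 = 1.19254740.
Compound inflation: 1.0752 × 1.0070 = 1.08272640.
Deflate: 1.19254740 / 1.08272640 = 1.10143006.
Annualized real rate = 1.10143006^(1/2) − 1 = 4.9490% → 4.95%.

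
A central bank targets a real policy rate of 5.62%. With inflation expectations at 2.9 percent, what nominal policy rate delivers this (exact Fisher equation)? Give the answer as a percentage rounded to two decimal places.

8.68%

(1 + i) = (1 + r)(1 + π) = 1.05620 × 1.02900 = 1.0868298
i = 1.0868298 − 1, so the required nominal rate is 8.68%.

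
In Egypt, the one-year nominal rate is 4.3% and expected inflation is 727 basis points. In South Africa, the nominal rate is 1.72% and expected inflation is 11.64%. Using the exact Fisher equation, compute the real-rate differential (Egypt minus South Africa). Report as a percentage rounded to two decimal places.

6.12%

Egypt: (1 + 0.0430)/(1 + 0.0727) − 1 = -2.7687%
South Africa: (1 + 0.0172)/(1 + 0.1164) − 1 = -8.8857%
Differential = -2.7687% − (-8.8857%) = 6.1170% → 6.12%.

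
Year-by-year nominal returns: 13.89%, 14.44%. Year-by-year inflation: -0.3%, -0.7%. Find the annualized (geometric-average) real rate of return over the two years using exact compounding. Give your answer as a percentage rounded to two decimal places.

Nominal growth factor = 1.1389 × 1.1444 = 1.30335716
Price-level growth factor = 0.9970 × 0.9930 = 0.99002100
Real growth factor = 1.30335716 / 0.99002100 = 1.31649446
Annualized real rate = 1.31649446^(1/2) − 1 = 14.7386% → 14.74%.

14.74%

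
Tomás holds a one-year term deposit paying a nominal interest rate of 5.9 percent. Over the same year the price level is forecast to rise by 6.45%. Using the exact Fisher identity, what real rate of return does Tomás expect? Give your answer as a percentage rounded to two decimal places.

-0.52%

1 + r = 1.05900 / 1.06450 = 0.994833
r = 0.994833 − 1 = -0.5167%, i.e. -0.52%.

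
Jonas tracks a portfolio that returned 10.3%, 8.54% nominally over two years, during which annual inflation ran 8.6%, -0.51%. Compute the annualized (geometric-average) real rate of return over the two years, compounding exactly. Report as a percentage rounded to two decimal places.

5.26%

Nominal growth factor = 1.1030 × 1.0854 = 1.19719620
Price-level growth factor = 1.0860 × 0.9949 = 1.08046140
Real growth factor = 1.19719620 / 1.08046140 = 1.10804162
Annualized real rate = 1.10804162^(1/2) − 1 = 5.2636% → 5.26%.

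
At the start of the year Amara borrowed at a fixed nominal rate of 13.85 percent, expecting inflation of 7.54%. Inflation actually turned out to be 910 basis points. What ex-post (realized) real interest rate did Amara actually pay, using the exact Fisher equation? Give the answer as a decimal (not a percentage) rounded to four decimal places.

Ex-post: (1 + 0.1385)/(1 + 0.0910) − 1 = 4.3538%
So the realized real rate is 0.0435.

0.0435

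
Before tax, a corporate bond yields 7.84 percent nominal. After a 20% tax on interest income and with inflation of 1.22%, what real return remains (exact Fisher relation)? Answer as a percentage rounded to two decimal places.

After-tax nominal return = 7.84% × (1 − 0.2) = 6.2720%.
1 + r = 1.06272 / 1.01220 = 1.049911
After-tax real rate = 1.049911 − 1 → 4.99%.

4.99%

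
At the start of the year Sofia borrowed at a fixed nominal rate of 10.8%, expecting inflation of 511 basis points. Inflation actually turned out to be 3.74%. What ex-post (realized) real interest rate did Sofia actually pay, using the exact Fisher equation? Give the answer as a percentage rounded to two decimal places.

6.81%

Ex-post: (1 + 0.1080)/(1 + 0.0374) − 1 = 6.8055%
So the realized real rate is 6.81%.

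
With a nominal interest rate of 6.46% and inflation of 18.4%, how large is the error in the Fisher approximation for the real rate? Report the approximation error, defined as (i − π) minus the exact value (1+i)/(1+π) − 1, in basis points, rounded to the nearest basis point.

-186 basis points

Approximate: r ≈ 6.460% − 18.400% = -11.9400%
Exact: (1 + 0.0646)/(1 + 0.1840) − 1 = -10.0845%
Error = -11.9400% − (-10.0845%) = -1.8555% → -186 basis points.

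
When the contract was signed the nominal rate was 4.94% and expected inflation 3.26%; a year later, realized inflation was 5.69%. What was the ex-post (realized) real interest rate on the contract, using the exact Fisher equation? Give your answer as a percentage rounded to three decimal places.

-0.710%

Ex-post: (1 + 0.0494)/(1 + 0.0569) − 1 = -0.7096%
So the realized real rate is -0.710%.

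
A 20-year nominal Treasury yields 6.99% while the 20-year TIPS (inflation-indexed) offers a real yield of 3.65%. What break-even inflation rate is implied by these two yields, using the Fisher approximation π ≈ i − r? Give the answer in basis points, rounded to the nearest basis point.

π ≈ i − r = 6.99% − 3.65% → 334 basis points.

334 basis points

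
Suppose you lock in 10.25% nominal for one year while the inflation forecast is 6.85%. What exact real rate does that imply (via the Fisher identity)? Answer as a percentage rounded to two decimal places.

By the Fisher identity, 1 + r = (1 + i)/(1 + π).
1 + r = 1.10250 / 1.06850 = 1.031820
r = 1.031820 − 1 = 3.1820%, i.e. 3.18%.

3.18%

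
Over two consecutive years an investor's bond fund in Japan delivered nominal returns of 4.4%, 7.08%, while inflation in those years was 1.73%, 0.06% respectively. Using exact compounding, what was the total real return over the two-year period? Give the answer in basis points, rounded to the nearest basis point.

982 basis points

Nominal growth factor = 1.0440 × 1.0708 = 1.117915
Price-level growth factor = 1.0173 × 1.0006 = 1.017910
Real growth factor = 1.117915 / 1.017910 = 1.098245
Total real return = 1.098245 − 1 → 982 basis points.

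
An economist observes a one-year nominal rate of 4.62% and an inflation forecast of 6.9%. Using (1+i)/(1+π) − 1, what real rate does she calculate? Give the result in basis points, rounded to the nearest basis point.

1 + r = 1.04620 / 1.06900 = 0.978672
r = 0.978672 − 1 = -2.1328%, i.e. -213 basis points.

-213 basis points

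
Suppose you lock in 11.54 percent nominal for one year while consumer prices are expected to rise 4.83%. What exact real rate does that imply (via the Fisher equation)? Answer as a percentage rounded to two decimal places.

1 + r = 1.11540 / 1.04830 = 1.064008
r = 1.064008 − 1 = 6.4008%, i.e. 6.40%.

6.40%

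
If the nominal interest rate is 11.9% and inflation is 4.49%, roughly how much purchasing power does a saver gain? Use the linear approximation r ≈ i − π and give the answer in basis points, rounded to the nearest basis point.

741 basis points

r ≈ i − π = 11.9% − 4.49% = 741 basis points.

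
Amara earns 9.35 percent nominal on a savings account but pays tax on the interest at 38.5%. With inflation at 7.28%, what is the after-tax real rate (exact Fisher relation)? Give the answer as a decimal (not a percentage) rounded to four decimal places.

-0.0143

After-tax nominal return = 9.35% × (1 − 0.385) = 5.75025%.
1 + r = 1.0575025 / 1.07280 = 0.985741
After-tax real rate = 0.985741 − 1 → -0.0143.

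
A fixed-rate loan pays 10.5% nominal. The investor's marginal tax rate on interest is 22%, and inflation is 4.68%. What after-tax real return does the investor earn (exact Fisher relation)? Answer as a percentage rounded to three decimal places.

3.353%

After-tax nominal return = 10.5% × (1 − 0.22) = 8.1900%.
1 + r = 1.08190 / 1.04680 = 1.033531
After-tax real rate = 1.033531 − 1 → 3.353%.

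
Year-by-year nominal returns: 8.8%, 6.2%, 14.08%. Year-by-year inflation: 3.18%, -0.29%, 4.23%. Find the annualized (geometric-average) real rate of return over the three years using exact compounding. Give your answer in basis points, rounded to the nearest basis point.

Compound the nominal returns: 1.0880 × 1.0620 × 1.1408 = 1.31814420.
Compound inflation: 1.0318 × 0.9971 × 1.0423 = 1.07232635.
Deflate: 1.31814420 / 1.07232635 = 1.22923791.
Annualized real rate = 1.22923791^(1/3) − 1 = 7.1220% → 712 basis points.

712 basis points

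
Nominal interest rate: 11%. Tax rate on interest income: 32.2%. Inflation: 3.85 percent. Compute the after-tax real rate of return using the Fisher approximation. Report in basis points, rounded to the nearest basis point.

361 basis points

After-tax nominal return = 11% × (1 − 0.322) = 7.4580%.
r ≈ 7.4580% − 3.85% → 361 basis points.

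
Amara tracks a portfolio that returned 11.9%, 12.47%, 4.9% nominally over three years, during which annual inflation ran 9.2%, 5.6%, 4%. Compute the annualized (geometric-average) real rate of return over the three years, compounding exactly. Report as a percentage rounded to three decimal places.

Nominal growth factor = 1.1190 × 1.1247 × 1.0490 = 1.32020773
Price-level growth factor = 1.0920 × 1.0560 × 1.0400 = 1.19927808
Real growth factor = 1.32020773 / 1.19927808 = 1.10083537
Annualized real rate = 1.10083537^(1/3) − 1 = 3.2541% → 3.254%.

3.254%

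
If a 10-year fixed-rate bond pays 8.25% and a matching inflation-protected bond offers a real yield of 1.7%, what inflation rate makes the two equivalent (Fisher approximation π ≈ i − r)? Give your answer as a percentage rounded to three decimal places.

6.550%

π ≈ i − r = 8.25% − 1.7% → 6.550%.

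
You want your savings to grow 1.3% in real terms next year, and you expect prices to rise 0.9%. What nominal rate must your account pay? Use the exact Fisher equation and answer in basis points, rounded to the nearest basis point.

221 basis points

(1 + i) = (1 + r)(1 + π) = 1.01300 × 1.00900 = 1.022117
i = 1.022117 − 1, so the required nominal rate is 221 basis points.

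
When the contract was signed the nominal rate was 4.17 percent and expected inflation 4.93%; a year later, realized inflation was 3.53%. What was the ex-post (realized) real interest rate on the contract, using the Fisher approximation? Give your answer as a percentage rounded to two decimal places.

Ex-post: 4.17% − 3.53% = 0.640%
So the realized real rate is 0.64%.

0.64%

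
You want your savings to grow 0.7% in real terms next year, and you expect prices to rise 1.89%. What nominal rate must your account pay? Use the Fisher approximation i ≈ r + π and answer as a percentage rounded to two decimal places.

2.59%

i ≈ r + π = 0.7% + 1.89% = 2.59%.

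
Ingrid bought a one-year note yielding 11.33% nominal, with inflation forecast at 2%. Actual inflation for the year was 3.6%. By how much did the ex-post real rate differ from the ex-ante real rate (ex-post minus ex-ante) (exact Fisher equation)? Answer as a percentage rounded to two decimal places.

Ex-ante: (1 + 0.1133)/(1 + 0.0200) − 1 = 9.1471%
Ex-post: (1 + 0.1133)/(1 + 0.0360) − 1 = 7.4614%
Difference (ex-post − ex-ante) = -1.6857% → -1.69%.

-1.69%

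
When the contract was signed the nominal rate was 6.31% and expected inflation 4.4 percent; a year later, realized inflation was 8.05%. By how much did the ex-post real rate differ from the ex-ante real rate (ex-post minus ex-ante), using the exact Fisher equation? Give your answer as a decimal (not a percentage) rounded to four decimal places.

-0.0344

Ex-ante: (1 + 0.0631)/(1 + 0.0440) − 1 = 1.8295%
Ex-post: (1 + 0.0631)/(1 + 0.0805) − 1 = -1.6104%
Difference (ex-post − ex-ante) = -3.4399% → -0.0344.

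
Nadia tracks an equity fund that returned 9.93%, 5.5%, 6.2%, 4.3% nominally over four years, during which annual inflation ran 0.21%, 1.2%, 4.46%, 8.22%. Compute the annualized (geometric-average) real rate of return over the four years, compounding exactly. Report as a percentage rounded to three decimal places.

2.886%

Compound the nominal returns: 1.0993 × 1.0550 × 1.0620 × 1.0430 = 1.28462838.
Compound inflation: 1.0021 × 1.0120 × 1.0446 × 1.0822 = 1.14643418.
Deflate: 1.28462838 / 1.14643418 = 1.12054264.
Annualized real rate = 1.12054264^(1/4) − 1 = 2.8862% → 2.886%.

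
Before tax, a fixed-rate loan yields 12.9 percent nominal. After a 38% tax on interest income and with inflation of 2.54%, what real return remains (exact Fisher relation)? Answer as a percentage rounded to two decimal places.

After-tax nominal return = 12.9% × (1 − 0.38) = 7.9980%.
1 + r = 1.07998 / 1.02540 = 1.053228
After-tax real rate = 1.053228 − 1 → 5.32%.

5.32%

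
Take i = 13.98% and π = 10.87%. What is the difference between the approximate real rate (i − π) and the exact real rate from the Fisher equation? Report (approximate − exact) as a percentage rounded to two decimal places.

Approximate: r ≈ 13.980% − 10.870% = 3.1100%
Exact: (1 + 0.1398)/(1 + 0.1087) − 1 = 2.8051%
Error = 3.1100% − 2.8051% = 0.3049% → 0.30%.

0.30%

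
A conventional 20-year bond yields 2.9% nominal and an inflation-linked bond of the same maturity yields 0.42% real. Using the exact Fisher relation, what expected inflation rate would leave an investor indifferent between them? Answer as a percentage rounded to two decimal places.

(1 + π) = (1 + i)/(1 + r) = 1.02900 / 1.00420 = 1.024696
Break-even inflation = 1.024696 − 1 → 2.47%.

2.47%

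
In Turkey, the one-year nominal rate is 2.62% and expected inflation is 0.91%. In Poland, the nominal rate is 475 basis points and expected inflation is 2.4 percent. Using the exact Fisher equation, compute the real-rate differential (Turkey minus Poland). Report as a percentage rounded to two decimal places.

Turkey: (1 + 0.0262)/(1 + 0.0091) − 1 = 1.6946%
Poland: (1 + 0.0475)/(1 + 0.0240) − 1 = 2.2949%
Differential = 1.6946% − 2.2949% = -0.6003% → -0.60%.

-0.60%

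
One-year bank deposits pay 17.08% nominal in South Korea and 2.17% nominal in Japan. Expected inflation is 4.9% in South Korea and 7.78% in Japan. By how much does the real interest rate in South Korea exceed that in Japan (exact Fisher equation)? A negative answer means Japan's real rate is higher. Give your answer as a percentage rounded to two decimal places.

South Korea: (1 + 0.1708)/(1 + 0.0490) − 1 = 11.6111%
Japan: (1 + 0.0217)/(1 + 0.0778) − 1 = -5.2050%
Differential = 11.6111% − (-5.2050%) = 16.8161% → 16.82%.

16.82%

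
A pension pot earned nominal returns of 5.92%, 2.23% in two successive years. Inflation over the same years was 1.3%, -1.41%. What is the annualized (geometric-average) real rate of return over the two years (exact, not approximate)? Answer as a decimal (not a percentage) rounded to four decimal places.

Nominal growth factor = 1.0592 × 1.0223 = 1.08282016
Price-level growth factor = 1.0130 × 0.9859 = 0.99871670
Real growth factor = 1.08282016 / 0.99871670 = 1.08421153
Annualized real rate = 1.08421153^(1/2) − 1 = 4.1255% → 0.0413.

0.0413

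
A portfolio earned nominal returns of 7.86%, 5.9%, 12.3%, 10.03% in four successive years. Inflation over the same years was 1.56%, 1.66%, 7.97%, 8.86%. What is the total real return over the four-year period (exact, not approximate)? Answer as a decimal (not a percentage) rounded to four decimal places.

Compound the nominal returns: 1.0786 × 1.0590 × 1.1230 × 1.1003 = 1.411391.
Compound inflation: 1.0156 × 1.0166 × 1.0797 × 1.0886 = 1.213512.
Deflate: 1.411391 / 1.213512 = 1.163062.
Total real return = 1.163062 − 1 → 0.1631.

0.1631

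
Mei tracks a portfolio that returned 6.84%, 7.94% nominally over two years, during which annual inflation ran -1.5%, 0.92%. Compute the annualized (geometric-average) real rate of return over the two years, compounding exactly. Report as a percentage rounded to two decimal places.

Nominal growth factor = 1.0684 × 1.0794 = 1.15323096
Price-level growth factor = 0.9850 × 1.0092 = 0.99406200
Real growth factor = 1.15323096 / 0.99406200 = 1.16011975
Annualized real rate = 1.16011975^(1/2) − 1 = 7.7089% → 7.71%.

7.71%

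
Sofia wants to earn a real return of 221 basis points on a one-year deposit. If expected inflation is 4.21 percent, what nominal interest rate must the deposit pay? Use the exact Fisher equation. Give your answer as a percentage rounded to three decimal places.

6.513%

(1 + i) = (1 + r)(1 + π) = 1.02210 × 1.04210 = 1.06513041
i = 1.06513041 − 1, so the required nominal rate is 6.513%.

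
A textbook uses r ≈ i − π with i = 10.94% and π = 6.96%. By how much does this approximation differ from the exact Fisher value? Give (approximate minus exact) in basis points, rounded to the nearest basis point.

Approximate: r ≈ 10.940% − 6.960% = 3.9800%
Exact: (1 + 0.1094)/(1 + 0.0696) − 1 = 3.7210%
Error = 3.9800% − 3.7210% = 0.2590% → 26 basis points.

26 basis points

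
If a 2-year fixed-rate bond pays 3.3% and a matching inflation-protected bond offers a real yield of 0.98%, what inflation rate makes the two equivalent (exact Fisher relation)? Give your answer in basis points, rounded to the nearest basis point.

(1 + π) = (1 + i)/(1 + r) = 1.03300 / 1.00980 = 1.022975
Break-even inflation = 1.022975 − 1 → 230 basis points.

230 basis points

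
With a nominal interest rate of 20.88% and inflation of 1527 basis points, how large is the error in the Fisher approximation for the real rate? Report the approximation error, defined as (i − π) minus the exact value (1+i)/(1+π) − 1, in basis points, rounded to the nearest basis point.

74 basis points

Approximate: r ≈ 20.880% − 15.270% = 5.6100%
Exact: (1 + 0.2088)/(1 + 0.1527) − 1 = 4.8668%
Error = 5.6100% − 4.8668% = 0.7432% → 74 basis points.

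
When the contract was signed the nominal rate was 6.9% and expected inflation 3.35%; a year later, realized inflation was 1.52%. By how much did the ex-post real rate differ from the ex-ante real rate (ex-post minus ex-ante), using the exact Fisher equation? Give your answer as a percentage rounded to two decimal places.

Ex-ante: (1 + 0.0690)/(1 + 0.0335) − 1 = 3.4349%
Ex-post: (1 + 0.0690)/(1 + 0.0152) − 1 = 5.2994%
Difference (ex-post − ex-ante) = 1.8645% → 1.86%.

1.86%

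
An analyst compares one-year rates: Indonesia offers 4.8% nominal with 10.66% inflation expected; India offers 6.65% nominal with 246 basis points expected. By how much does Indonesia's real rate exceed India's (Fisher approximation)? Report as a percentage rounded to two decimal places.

Indonesia: 4.8% − 10.66% = -5.860%
India: 6.65% − 2.46% = 4.190%
Differential = -10.050% → -10.05%.

-10.05%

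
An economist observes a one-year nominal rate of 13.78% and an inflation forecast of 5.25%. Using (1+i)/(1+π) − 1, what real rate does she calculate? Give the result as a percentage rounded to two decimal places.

By the Fisher equation, 1 + r = (1 + i)/(1 + π).
1 + r = 1.13780 / 1.05250 = 1.081045
r = 1.081045 − 1 = 8.1045%, i.e. 8.10%.

8.10%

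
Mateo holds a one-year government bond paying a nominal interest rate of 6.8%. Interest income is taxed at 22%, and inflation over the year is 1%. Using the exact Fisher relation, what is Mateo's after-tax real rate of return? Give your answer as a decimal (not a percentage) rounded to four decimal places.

0.0426

After-tax nominal return = 6.8% × (1 − 0.22) = 5.3040%.
1 + r = 1.05304 / 1.01000 = 1.042614
After-tax real rate = 1.042614 − 1 → 0.0426.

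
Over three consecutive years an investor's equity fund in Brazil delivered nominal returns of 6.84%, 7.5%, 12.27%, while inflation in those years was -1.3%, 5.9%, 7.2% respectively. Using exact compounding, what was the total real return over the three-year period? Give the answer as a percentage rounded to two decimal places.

Nominal growth factor = 1.0684 × 1.0750 × 1.1227 = 1.289455
Price-level growth factor = 0.9870 × 1.0590 × 1.0720 = 1.120490
Real growth factor = 1.289455 / 1.120490 = 1.150796
Total real return = 1.150796 − 1 → 15.08%.

15.08%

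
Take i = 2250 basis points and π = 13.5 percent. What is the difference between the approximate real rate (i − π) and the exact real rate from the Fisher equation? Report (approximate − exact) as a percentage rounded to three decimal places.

1.070%

Approximate: r ≈ 22.500% − 13.500% = 9.0000%
Exact: (1 + 0.2250)/(1 + 0.1350) − 1 = 7.92952%
Error = 9.0000% − 7.92952% = 1.07048% → 1.070%.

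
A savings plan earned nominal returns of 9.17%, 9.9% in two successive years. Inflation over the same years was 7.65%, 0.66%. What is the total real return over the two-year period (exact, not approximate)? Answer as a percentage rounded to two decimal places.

Compound the nominal returns: 1.0917 × 1.0990 = 1.199778.
Compound inflation: 1.0765 × 1.0066 = 1.083605.
Deflate: 1.199778 / 1.083605 = 1.107210.
Total real return = 1.107210 − 1 → 10.72%.

10.72%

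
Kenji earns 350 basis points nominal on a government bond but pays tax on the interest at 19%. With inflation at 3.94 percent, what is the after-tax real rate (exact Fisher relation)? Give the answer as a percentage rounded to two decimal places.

After-tax nominal return = 3.5% × (1 − 0.19) = 2.8350%.
1 + r = 1.02835 / 1.03940 = 0.989369
After-tax real rate = 0.989369 − 1 → -1.06%.

-1.06%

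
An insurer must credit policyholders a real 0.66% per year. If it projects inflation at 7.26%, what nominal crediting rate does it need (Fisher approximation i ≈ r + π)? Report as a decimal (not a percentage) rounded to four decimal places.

0.0792

i ≈ r + π = 0.66% + 7.26% = 0.0792.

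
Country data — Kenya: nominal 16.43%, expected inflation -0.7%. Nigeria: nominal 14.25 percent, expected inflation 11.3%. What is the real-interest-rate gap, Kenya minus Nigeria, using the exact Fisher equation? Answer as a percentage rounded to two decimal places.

Kenya: (1 + 0.1643)/(1 − 0.0070) − 1 = 17.2508%
Nigeria: (1 + 0.1425)/(1 + 0.1130) − 1 = 2.6505%
Differential = 17.2508% − 2.6505% = 14.6003% → 14.60%.

14.60%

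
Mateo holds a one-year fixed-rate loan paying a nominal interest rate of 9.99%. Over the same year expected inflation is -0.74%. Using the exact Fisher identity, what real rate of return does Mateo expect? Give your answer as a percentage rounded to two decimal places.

10.81%

1 + r = 1.09990 / 0.99260 = 1.108100
r = 1.108100 − 1 = 10.8100%, i.e. 10.81%.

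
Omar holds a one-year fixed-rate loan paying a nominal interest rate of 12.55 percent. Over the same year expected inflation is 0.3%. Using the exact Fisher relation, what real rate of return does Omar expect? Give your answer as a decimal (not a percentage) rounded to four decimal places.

0.1221

By the Fisher relation, 1 + r = (1 + i)/(1 + π).
1 + r = 1.12550 / 1.00300 = 1.122134
r = 1.122134 − 1 = 12.2134%, i.e. 0.1221.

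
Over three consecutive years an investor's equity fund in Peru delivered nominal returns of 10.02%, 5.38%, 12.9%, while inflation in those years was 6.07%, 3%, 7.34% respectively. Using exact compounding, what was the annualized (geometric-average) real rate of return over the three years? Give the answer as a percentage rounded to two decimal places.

3.73%

Nominal growth factor = 1.1002 × 1.0538 × 1.1290 = 1.30895217
Price-level growth factor = 1.0607 × 1.0300 × 1.0734 = 1.17271204
Real growth factor = 1.30895217 / 1.17271204 = 1.11617526
Annualized real rate = 1.11617526^(1/3) − 1 = 3.7315% → 3.73%.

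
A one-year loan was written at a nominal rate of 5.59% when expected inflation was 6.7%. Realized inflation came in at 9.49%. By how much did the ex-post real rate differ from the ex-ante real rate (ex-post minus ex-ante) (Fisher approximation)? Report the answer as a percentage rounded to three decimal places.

-2.790%

Ex-ante: 5.59% − 6.7% = -1.110%
Ex-post: 5.59% − 9.49% = -3.900%
Difference (ex-post − ex-ante) = -2.7900% → -2.790%.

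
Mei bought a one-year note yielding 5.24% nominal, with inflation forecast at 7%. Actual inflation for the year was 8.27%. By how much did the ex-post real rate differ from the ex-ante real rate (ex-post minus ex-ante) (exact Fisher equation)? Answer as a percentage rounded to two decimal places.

-1.15%

Ex-ante: (1 + 0.0524)/(1 + 0.0700) − 1 = -1.6449%
Ex-post: (1 + 0.0524)/(1 + 0.0827) − 1 = -2.7986%
Difference (ex-post − ex-ante) = -1.1537% → -1.15%.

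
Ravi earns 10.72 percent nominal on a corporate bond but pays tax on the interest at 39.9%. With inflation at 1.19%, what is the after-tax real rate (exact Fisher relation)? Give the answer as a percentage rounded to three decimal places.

After-tax nominal return = 10.72% × (1 − 0.399) = 6.44272%.
1 + r = 1.0644272 / 1.01190 = 1.051909
After-tax real rate = 1.051909 − 1 → 5.191%.

5.191%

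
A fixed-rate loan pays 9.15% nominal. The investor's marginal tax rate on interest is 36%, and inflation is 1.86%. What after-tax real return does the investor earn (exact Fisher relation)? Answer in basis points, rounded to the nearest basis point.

392 basis points

After-tax nominal return = 9.15% × (1 − 0.36) = 5.8560%.
1 + r = 1.05856 / 1.01860 = 1.039230
After-tax real rate = 1.039230 − 1 → 392 basis points.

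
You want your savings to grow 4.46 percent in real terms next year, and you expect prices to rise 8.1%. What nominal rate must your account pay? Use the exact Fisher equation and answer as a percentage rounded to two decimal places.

12.92%

(1 + i) = (1 + r)(1 + π) = 1.04460 × 1.08100 = 1.1292126
i = 1.1292126 − 1, so the required nominal rate is 12.92%.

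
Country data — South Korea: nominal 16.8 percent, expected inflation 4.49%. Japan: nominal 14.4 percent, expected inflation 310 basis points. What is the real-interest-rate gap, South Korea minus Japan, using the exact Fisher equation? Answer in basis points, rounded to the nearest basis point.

82 basis points

South Korea: (1 + 0.1680)/(1 + 0.0449) − 1 = 11.7810%
Japan: (1 + 0.1440)/(1 + 0.0310) − 1 = 10.9602%
Differential = 11.7810% − 10.9602% = 0.8208% → 82 basis points.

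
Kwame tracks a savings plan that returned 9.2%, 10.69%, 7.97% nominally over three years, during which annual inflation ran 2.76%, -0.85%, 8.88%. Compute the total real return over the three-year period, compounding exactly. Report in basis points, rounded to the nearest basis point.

1764 basis points

Nominal growth factor = 1.0920 × 1.1069 × 1.0797 = 1.305071
Price-level growth factor = 1.0276 × 0.9915 × 1.0888 = 1.109341
Real growth factor = 1.305071 / 1.109341 = 1.176438
Total real return = 1.176438 − 1 → 1764 basis points.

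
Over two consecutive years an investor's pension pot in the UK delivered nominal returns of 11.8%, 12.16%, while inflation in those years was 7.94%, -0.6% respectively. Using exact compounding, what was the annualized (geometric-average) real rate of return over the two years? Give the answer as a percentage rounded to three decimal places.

Compound the nominal returns: 1.1180 × 1.1216 = 1.25394880.
Compound inflation: 1.0794 × 0.9940 = 1.07292360.
Deflate: 1.25394880 / 1.07292360 = 1.16872143.
Annualized real rate = 1.16872143^(1/2) − 1 = 8.1074% → 8.107%.

8.107%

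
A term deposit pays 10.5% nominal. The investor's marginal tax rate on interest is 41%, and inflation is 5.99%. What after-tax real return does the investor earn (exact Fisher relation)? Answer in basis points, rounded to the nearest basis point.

After-tax nominal return = 10.5% × (1 − 0.41) = 6.1950%.
1 + r = 1.06195 / 1.05990 = 1.001934
After-tax real rate = 1.001934 − 1 → 19 basis points.

19 basis points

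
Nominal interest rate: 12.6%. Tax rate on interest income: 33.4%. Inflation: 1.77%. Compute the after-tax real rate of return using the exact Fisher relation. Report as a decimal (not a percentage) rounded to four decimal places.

After-tax nominal return = 12.6% × (1 − 0.334) = 8.3916%.
1 + r = 1.083916 / 1.01770 = 1.065064
After-tax real rate = 1.065064 − 1 → 0.0651.

0.0651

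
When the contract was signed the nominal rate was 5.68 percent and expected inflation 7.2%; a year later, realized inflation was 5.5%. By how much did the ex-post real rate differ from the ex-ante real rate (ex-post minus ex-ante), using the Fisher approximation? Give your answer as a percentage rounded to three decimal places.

1.700%

Ex-ante: 5.68% − 7.2% = -1.520%
Ex-post: 5.68% − 5.5% = 0.180%
Difference (ex-post − ex-ante) = 1.7000% → 1.700%.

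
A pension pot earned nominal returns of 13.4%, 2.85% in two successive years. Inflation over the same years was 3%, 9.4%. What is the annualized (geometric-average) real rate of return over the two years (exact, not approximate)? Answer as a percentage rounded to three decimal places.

Compound the nominal returns: 1.1340 × 1.0285 = 1.16631900.
Compound inflation: 1.0300 × 1.0940 = 1.12682000.
Deflate: 1.16631900 / 1.12682000 = 1.03505351.
Annualized real rate = 1.03505351^(1/2) − 1 = 1.7376% → 1.738%.

1.738%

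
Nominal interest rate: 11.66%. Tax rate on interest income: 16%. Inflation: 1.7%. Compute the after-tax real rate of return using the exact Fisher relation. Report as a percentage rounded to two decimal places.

7.96%

After-tax nominal return = 11.66% × (1 − 0.16) = 9.7944%.
1 + r = 1.097944 / 1.01700 = 1.079591
After-tax real rate = 1.079591 − 1 → 7.96%.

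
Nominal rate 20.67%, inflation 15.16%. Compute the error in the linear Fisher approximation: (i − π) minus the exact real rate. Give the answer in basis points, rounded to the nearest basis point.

73 basis points

Approximate: r ≈ 20.670% − 15.160% = 5.5100%
Exact: (1 + 0.2067)/(1 + 0.1516) − 1 = 4.7846%
Error = 5.5100% − 4.7846% = 0.7254% → 73 basis points.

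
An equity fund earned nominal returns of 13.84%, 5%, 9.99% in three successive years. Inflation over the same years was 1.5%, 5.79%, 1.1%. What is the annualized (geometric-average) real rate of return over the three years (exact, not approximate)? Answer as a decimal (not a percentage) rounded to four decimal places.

0.0659

Nominal growth factor = 1.1384 × 1.0500 × 1.0999 = 1.31473247
Price-level growth factor = 1.0150 × 1.0579 × 1.0110 = 1.08557995
Real growth factor = 1.31473247 / 1.08557995 = 1.21108764
Annualized real rate = 1.21108764^(1/3) − 1 = 6.5921% → 0.0659.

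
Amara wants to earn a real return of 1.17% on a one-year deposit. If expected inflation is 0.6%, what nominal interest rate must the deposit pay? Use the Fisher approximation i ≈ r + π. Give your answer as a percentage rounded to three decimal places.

i ≈ r + π = 1.17% + 0.6% = 1.770%.

1.770%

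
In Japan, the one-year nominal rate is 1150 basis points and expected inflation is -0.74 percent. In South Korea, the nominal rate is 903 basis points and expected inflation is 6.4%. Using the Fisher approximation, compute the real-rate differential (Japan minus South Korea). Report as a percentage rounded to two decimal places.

9.61%

Japan: 11.5% − (-0.74%) = 12.240%
South Korea: 9.03% − 6.4% = 2.630%
Differential = 9.610% → 9.61%.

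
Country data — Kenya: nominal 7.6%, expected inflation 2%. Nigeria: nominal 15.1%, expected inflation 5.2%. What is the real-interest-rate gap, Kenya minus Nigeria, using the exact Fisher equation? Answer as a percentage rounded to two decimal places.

Kenya: (1 + 0.0760)/(1 + 0.0200) − 1 = 5.4902%
Nigeria: (1 + 0.1510)/(1 + 0.0520) − 1 = 9.4106%
Differential = 5.4902% − 9.4106% = -3.9205% → -3.92%.

-3.92%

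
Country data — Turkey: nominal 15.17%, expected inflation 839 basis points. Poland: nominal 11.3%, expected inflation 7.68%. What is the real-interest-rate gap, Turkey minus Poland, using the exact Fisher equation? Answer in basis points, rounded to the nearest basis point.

Turkey: (1 + 0.1517)/(1 + 0.0839) − 1 = 6.2552%
Poland: (1 + 0.1130)/(1 + 0.0768) − 1 = 3.3618%
Differential = 6.2552% − 3.3618% = 2.8934% → 289 basis points.

289 basis points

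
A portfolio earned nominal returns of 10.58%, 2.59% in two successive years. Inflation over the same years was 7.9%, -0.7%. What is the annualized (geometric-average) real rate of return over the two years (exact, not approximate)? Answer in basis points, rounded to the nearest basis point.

Compound the nominal returns: 1.1058 × 1.0259 = 1.13444022.
Compound inflation: 1.0790 × 0.9930 = 1.07144700.
Deflate: 1.13444022 / 1.07144700 = 1.05879266.
Annualized real rate = 1.05879266^(1/2) − 1 = 2.8977% → 290 basis points.

290 basis points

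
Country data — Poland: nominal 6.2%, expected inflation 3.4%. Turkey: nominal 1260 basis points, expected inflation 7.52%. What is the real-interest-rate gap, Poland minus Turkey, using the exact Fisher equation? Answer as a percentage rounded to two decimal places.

-2.02%

Poland: (1 + 0.0620)/(1 + 0.0340) − 1 = 2.7079%
Turkey: (1 + 0.1260)/(1 + 0.0752) − 1 = 4.7247%
Differential = 2.7079% − 4.7247% = -2.0168% → -2.02%.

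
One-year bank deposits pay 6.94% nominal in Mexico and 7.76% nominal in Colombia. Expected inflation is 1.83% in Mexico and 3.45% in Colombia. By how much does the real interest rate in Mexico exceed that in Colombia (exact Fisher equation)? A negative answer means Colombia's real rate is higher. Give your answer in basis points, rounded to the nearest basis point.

Mexico: (1 + 0.0694)/(1 + 0.0183) − 1 = 5.0182%
Colombia: (1 + 0.0776)/(1 + 0.0345) − 1 = 4.1663%
Differential = 5.0182% − 4.1663% = 0.8519% → 85 basis points.

85 basis points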